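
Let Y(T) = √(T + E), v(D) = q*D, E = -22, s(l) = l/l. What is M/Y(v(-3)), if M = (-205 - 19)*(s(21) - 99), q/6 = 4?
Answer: -10976*I*√94/47 ≈ -2264.2*I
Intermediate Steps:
s(l) = 1
q = 24 (q = 6*4 = 24)
v(D) = 24*D
M = 21952 (M = (-205 - 19)*(1 - 99) = -224*(-98) = 21952)
Y(T) = √(-22 + T) (Y(T) = √(T - 22) = √(-22 + T))
M/Y(v(-3)) = 21952/(√(-22 + 24*(-3))) = 21952/(√(-22 - 72)) = 21952/(√(-94)) = 21952/((I*√94)) = 21952*(-I*√94/94) = -10976*I*√94/47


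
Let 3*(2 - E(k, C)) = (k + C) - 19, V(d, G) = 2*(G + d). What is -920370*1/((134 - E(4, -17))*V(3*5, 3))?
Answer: -153395/728 ≈ -210.71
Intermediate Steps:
V(d, G) = 2*G + 2*d
E(k, C) = 25/3 - C/3 - k/3 (E(k, C) = 2 - ((k + C) - 19)/3 = 2 - ((C + k) - 19)/3 = 2 - (-19 + C + k)/3 = 2 + (19/3 - C/3 - k/3) = 25/3 - C/3 - k/3)
-920370*1/((134 - E(4, -17))*V(3*5, 3)) = -920370*1/((134 - (25/3 - 1/3*(-17) - 1/3*4))*(2*3 + 2*(3*5))) = -920370*1/((6 + 2*15)*(134 - (25/3 + 17/3 - 4/3))) = -920370*1/((6 + 30)*(134 - 1*38/3)) = -920370*1/(36*(134 - 38/3)) = -920370/(36*(364/3)) = -920370/4368 = -920370*1/4368 = -153395/728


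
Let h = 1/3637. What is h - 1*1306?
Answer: -4749921/3637 ≈ -1306.0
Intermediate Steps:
h = 1/3637 ≈ 0.00027495
h - 1*1306 = 1/3637 - 1*1306 = 1/3637 - 1306 = -4749921/3637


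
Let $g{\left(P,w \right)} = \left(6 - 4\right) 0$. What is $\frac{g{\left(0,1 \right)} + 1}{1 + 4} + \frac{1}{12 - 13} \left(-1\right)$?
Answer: $\frac{6}{5} \approx 1.2$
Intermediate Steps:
$g{\left(P,w \right)} = 0$ ($g{\left(P,w \right)} = 2 \cdot 0 = 0$)
$\frac{g{\left(0,1 \right)} + 1}{1 + 4} + \frac{1}{12 - 13} \left(-1\right) = \frac{0 + 1}{1 + 4} + \frac{1}{12 - 13} \left(-1\right) = 1 \cdot \frac{1}{5} + \frac{1}{-1} \left(-1\right) = 1 \cdot \frac{1}{5} - -1 = \frac{1}{5} + 1 = \frac{6}{5}$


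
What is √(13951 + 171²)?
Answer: 2*√10798 ≈ 207.83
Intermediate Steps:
√(13951 + 171²) = √(13951 + 29241) = √43192 = 2*√10798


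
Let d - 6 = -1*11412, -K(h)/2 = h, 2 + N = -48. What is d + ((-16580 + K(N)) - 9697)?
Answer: -37583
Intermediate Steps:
N = -50 (N = -2 - 48 = -50)
K(h) = -2*h
d = -11406 (d = 6 - 1*11412 = 6 - 11412 = -11406)
d + ((-16580 + K(N)) - 9697) = -11406 + ((-16580 - 2*(-50)) - 9697) = -11406 + ((-16580 + 100) - 9697) = -11406 + (-16480 - 9697) = -11406 - 26177 = -37583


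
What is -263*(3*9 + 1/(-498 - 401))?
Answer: -6383536/899 ≈ -7100.7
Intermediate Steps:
-263*(3*9 + 1/(-498 - 401)) = -263*(27 + 1/(-899)) = -263*(27 - 1/899) = -263*24272/899 = -6383536/899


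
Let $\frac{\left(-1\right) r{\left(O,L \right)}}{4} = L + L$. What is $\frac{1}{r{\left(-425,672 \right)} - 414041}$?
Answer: $- \frac{1}{419417} \approx -2.3843 \cdot 10^{-6}$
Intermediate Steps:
$r{\left(O,L \right)} = - 8 L$ ($r{\left(O,L \right)} = - 4 \left(L + L\right) = - 4 \cdot 2 L = - 8 L$)
$\frac{1}{r{\left(-425,672 \right)} - 414041} = \frac{1}{\left(-8\right) 672 - 414041} = \frac{1}{-5376 - 414041} = \frac{1}{-419417} = - \frac{1}{419417}$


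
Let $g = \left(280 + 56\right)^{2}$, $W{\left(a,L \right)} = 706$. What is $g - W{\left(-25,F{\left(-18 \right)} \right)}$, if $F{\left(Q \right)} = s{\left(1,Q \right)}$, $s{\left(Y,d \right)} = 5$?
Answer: $112190$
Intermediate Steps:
$F{\left(Q \right)} = 5$
$g = 112896$ ($g = 336^{2} = 112896$)
$g - W{\left(-25,F{\left(-18 \right)} \right)} = 112896 - 706 = 112190$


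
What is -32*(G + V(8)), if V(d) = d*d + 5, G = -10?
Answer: -1888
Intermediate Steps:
V(d) = 5 + d² (V(d) = d² + 5 = 5 + d²)
-32*(G + V(8)) = -32*(-10 + (5 + 8²)) = -32*(-10 + (5 + 64)) = -32*(-10 + 69) = -32*59 = -1888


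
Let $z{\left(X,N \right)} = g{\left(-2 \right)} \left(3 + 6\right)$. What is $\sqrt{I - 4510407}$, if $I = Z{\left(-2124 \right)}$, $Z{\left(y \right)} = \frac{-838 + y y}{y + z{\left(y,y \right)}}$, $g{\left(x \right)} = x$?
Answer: $\frac{i \sqrt{575115238754}}{357} \approx 2124.3 i$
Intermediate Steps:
$z{\left(X,N \right)} = -18$ ($z{\left(X,N \right)} = - 2 \left(3 + 6\right) = \left(-2\right) 9 = -18$)
$Z{\left(y \right)} = \frac{-838 + y^{2}}{-18 + y}$ ($Z{\left(y \right)} = \frac{-838 + y y}{y - 18} = \frac{-838 + y^{2}}{-18 + y}$)
$I = - \frac{2255269}{1071}$ ($I = \frac{-838 + \left(-2124\right)^{2}}{-18 - 2124} = \frac{-838 + 4511376}{-2142} = \left(- \frac{1}{2142}\right) 4510538 = - \frac{2255269}{1071} \approx -2105.8$)
$\sqrt{I - 4510407} = \sqrt{- \frac{2255269}{1071} - 4510407} = \sqrt{- \frac{4832901166}{1071}} = \frac{i \sqrt{575115238754}}{357}$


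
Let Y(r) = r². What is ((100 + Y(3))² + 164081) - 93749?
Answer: 82213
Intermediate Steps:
((100 + Y(3))² + 164081) - 93749 = ((100 + 3²)² + 164081) - 93749 = ((100 + 9)² + 164081) - 93749 = (109² + 164081) - 93749 = (11881 + 164081) - 93749 = 175962 - 93749 = 82213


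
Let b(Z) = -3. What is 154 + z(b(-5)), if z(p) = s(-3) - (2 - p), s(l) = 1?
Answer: 150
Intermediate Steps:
z(p) = -1 + p (z(p) = 1 - (2 - p) = 1 + (-2 + p) = -1 + p)
154 + z(b(-5)) = 154 + (-1 - 3) = 154 - 4 = 150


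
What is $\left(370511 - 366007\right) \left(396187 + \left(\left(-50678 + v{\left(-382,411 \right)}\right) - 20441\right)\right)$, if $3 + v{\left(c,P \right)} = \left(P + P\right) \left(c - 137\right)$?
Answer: $-457394712$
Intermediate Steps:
$v{\left(c,P \right)} = -3 + 2 P \left(-137 + c\right)$ ($v{\left(c,P \right)} = -3 + \left(P + P\right) \left(c - 137\right) = -3 + 2 P \left(-137 + c\right)$)
$\left(370511 - 366007\right) \left(396187 + \left(\left(-50678 + v{\left(-382,411 \right)}\right) - 20441\right)\right) = \left(370511 - 366007\right) \left(396187 - 497740\right) = 4504 \left(396187 - 497740\right) = 4504 \left(-101553\right) = -457394712$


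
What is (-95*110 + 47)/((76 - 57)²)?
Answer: -10403/361 ≈ -28.817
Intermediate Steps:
(-95*110 + 47)/((76 - 57)²) = (-10450 + 47)/(19²) = -10403/361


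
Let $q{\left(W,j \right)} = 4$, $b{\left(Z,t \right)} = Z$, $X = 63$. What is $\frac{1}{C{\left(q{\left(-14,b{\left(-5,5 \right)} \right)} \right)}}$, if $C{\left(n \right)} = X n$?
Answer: $\frac{1}{252} \approx 0.0039683$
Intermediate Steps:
$C{\left(n \right)} = 63 n$
$\frac{1}{C{\left(q{\left(-14,b{\left(-5,5 \right)} \right)} \right)}} = \frac{1}{63 \cdot 4} = \frac{1}{252}$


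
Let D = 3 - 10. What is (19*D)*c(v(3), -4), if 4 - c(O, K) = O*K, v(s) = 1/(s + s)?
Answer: -1862/3 ≈ -620.67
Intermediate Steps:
v(s) = 1/(2*s)
c(O, K) = 4 - K*O (c(O, K) = 4 - O*K = 4 - K*O)
D = -7
(19*D)*c(v(3), -4) = (19*(-7))*(4 - 1*(-4)*(½)/3) = -133*(4 - 1*(-4)*(½)*(⅓)) = -133*(4 - 1*(-4)*⅙) = -133*(4 + ⅔) = -133*14/3 = -1862/3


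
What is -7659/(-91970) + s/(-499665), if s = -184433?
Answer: 4157847449/9190838010 ≈ 0.45239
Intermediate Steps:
-7659/(-91970) + s/(-499665) = -7659/(-91970) - 184433/(-499665) = -7659*(-1/91970) - 184433*(-1/499665) = 7659/91970 + 184433/499665 = 4157847449/9190838010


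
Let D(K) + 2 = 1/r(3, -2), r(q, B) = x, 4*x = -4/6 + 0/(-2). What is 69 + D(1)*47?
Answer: -307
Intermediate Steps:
x = -⅙ (x = (-4/6 + 0/(-2))/4 = (-4*⅙ + 0*(-½))/4 = (-⅔ + 0)/4 = (¼)*(-⅔) = -⅙ ≈ -0.16667)
r(q, B) = -⅙
D(K) = -8 (D(K) = -2 + 1/(-⅙) = -2 - 6 = -8)
69 + D(1)*47 = 69 - 8*47 = 69 - 376 = -307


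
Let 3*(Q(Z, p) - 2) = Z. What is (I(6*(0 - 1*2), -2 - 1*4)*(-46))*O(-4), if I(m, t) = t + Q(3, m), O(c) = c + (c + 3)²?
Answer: -414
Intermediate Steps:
O(c) = c + (3 + c)²
Q(Z, p) = 2 + Z/3
I(m, t) = 3 + t (I(m, t) = t + (2 + (⅓)*3) = t + (2 + 1) = t + 3 = 3 + t)
(I(6*(0 - 1*2), -2 - 1*4)*(-46))*O(-4) = ((3 + (-2 - 1*4))*(-46))*(-4 + (3 - 4)²) = ((3 + (-2 - 4))*(-46))*(-4 + (-1)²) = ((3 - 6)*(-46))*(-4 + 1) = -3*(-46)*(-3) = 138*(-3) = -414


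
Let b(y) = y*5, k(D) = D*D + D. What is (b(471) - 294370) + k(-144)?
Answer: -271423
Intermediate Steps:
k(D) = D + D**2 (k(D) = D**2 + D = D + D**2)
b(y) = 5*y
(b(471) - 294370) + k(-144) = (5*471 - 294370) - 144*(1 - 144) = (2355 - 294370) - 144*(-143) = -292015 + 20592 = -271423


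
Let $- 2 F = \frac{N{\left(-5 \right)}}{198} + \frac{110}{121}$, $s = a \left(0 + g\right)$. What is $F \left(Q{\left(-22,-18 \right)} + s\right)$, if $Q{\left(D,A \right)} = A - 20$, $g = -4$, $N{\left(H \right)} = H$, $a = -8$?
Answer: $\frac{175}{66} \approx 2.6515$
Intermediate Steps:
$s = 32$ ($s = - 8 \left(0 - 4\right) = \left(-8\right) \left(-4\right) = 32$)
$Q{\left(D,A \right)} = -20 + A$
$F = - \frac{175}{396}$ ($F = - \frac{- \frac{5}{198} + \frac{110}{121}}{2} = - \frac{\left(-5\right) \frac{1}{198} + 110 \cdot \frac{1}{121}}{2} = - \frac{- \frac{5}{198} + \frac{10}{11}}{2} = \left(- \frac{1}{2}\right) \frac{175}{198} = - \frac{175}{396} \approx -0.44192$)
$F \left(Q{\left(-22,-18 \right)} + s\right) = - \frac{175 \left(\left(-20 - 18\right) + 32\right)}{396} = - \frac{175 \left(-38 + 32\right)}{396} = \left(- \frac{175}{396}\right) \left(-6\right) = \frac{175}{66}$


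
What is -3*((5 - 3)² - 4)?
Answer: 0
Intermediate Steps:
-3*((5 - 3)² - 4) = -3*(2² - 4) = -3*(4 - 4) = -3*0 = 0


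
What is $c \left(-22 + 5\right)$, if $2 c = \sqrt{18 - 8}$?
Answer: $- \frac{17 \sqrt{10}}{2} \approx -26.879$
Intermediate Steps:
$c = \frac{\sqrt{10}}{2}$ ($c = \frac{\sqrt{18 - 8}}{2} = \frac{\sqrt{10}}{2} \approx 1.5811$)
$c \left(-22 + 5\right) = \frac{\sqrt{10}}{2} \left(-22 + 5\right) = \frac{\sqrt{10}}{2} \left(-17\right) = - \frac{17 \sqrt{10}}{2}$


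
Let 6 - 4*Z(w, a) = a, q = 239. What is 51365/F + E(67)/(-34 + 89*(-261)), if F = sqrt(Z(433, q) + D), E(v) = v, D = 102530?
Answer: -67/23263 + 102730*sqrt(45543)/136629 ≈ 160.46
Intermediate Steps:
Z(w, a) = 3/2 - a/4
F = 3*sqrt(45543)/2 (F = sqrt((3/2 - 1/4*239) + 102530) = sqrt((3/2 - 239/4) + 102530) = sqrt(-233/4 + 102530) = sqrt(409887/4) = 3*sqrt(45543)/2 ≈ 320.11)
51365/F + E(67)/(-34 + 89*(-261)) = 51365/((3*sqrt(45543)/2)) + 67/(-34 + 89*(-261)) = 51365*(2*sqrt(45543)/136629) + 67/(-34 - 23229) = 102730*sqrt(45543)/136629 + 67/(-23263) = 102730*sqrt(45543)/136629 + 67*(-1/23263) = 102730*sqrt(45543)/136629 - 67/23263 = -67/23263 + 102730*sqrt(45543)/136629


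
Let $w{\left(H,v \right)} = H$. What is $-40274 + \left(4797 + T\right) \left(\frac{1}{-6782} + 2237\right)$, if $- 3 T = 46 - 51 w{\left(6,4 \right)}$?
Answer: $\frac{73818594993}{6782} \approx 1.0884 \cdot 10^{7}$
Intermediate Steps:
$T = \frac{260}{3}$ ($T = - \frac{46 - 306}{3} = \left(- \frac{1}{3}\right) \left(-260\right) = \frac{260}{3} \approx 86.667$)
$-40274 + \left(4797 + T\right) \left(\frac{1}{-6782} + 2237\right) = -40274 + \left(4797 + \frac{260}{3}\right) \left(\frac{1}{-6782} + 2237\right) = -40274 + \frac{14651 \left(- \frac{1}{6782} + 2237\right)}{3} = -40274 + \frac{14651}{3} \cdot \frac{15171333}{6782} = -40274 + \frac{74091733261}{6782} = \frac{73818594993}{6782}$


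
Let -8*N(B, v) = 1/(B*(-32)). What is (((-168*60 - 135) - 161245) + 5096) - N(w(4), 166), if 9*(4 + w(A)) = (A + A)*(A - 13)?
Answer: -511070207/3072 ≈ -1.6636e+5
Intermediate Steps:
w(A) = -4 + 2*A*(-13 + A)/9 (w(A) = -4 + ((A + A)*(A - 13))/9 = -4 + ((2*A)*(-13 + A))/9 = -4 + (2*A*(-13 + A))/9 = -4 + 2*A*(-13 + A)/9)
N(B, v) = 1/(256*B) (N(B, v) = -(-1/(32*B))/8 = -(-1)/(256*B) = 1/(256*B))
(((-168*60 - 135) - 161245) + 5096) - N(w(4), 166) = (((-168*60 - 135) - 161245) + 5096) - 1/(256*(-4 - 26/9*4 + (2/9)*4²)) = (((-10080 - 135) - 161245) + 5096) - 1/(256*(-4 - 104/9 + (2/9)*16)) = ((-10215 - 161245) + 5096) - 1/(256*(-4 - 104/9 + 32/9)) = (-171460 + 5096) - 1/(256*(-12)) = -166364 - (-1)/(256*12) = -166364 - 1*(-1/3072) = -166364 + 1/3072 = -511070207/3072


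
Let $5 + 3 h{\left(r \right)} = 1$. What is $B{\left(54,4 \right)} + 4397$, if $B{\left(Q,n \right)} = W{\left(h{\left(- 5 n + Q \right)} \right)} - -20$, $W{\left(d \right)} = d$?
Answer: $\frac{13247}{3} \approx 4415.7$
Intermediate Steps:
$h{\left(r \right)} = - \frac{4}{3}$ ($h{\left(r \right)} = - \frac{5}{3} + \frac{1}{3} \cdot 1 = - \frac{5}{3} + \frac{1}{3} = - \frac{4}{3}$)
$B{\left(Q,n \right)} = \frac{56}{3}$ ($B{\left(Q,n \right)} = - \frac{4}{3} - -20 = - \frac{4}{3} + 20 = \frac{56}{3}$)
$B{\left(54,4 \right)} + 4397 = \frac{56}{3} + 4397 = \frac{13247}{3}$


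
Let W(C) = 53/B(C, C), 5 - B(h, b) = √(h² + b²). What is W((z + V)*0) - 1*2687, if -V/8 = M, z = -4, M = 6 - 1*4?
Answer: -13382/5 ≈ -2676.4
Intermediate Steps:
M = 2 (M = 6 - 4 = 2)
V = -16 (V = -8*2 = -16)
B(h, b) = 5 - √(b² + h²) (B(h, b) = 5 - √(h² + b²) = 5 - √(b² + h²))
W(C) = 53/(5 - √2*√(C²)) (W(C) = 53/(5 - √(C² + C²)) = 53/(5 - √(2*C²)) = 53/(5 - √2*√(C²)))
W((z + V)*0) - 1*2687 = -53/(-5 + √2*√(((-4 - 16)*0)²)) - 1*2687 = -53/(-5 + √2*√((-20*0)²)) - 2687 = -53/(-5 + √2*√(0²)) - 2687 = -53/(-5 + √2*√0) - 2687 = -53/(-5 + √2*0) - 2687 = -53/(-5 + 0) - 2687 = -53/(-5) - 2687 = -53*(-⅕) - 2687 = 53/5 - 2687 = -13382/5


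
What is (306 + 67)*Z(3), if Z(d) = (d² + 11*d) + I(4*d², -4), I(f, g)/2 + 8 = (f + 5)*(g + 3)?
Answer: -20888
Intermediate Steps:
I(f, g) = -16 + 2*(3 + g)*(5 + f) (I(f, g) = -16 + 2*((f + 5)*(g + 3)) = -16 + 2*((5 + f)*(3 + g)) = -16 + 2*((3 + g)*(5 + f)) = -16 + 2*(3 + g)*(5 + f))
Z(d) = -26 - 7*d² + 11*d (Z(d) = (d² + 11*d) + (14 + 6*(4*d²) + 10*(-4) + 2*(4*d²)*(-4)) = (d² + 11*d) + (14 + 24*d² - 40 - 32*d²) = (d² + 11*d) + (-26 - 8*d²) = -26 - 7*d² + 11*d)
(306 + 67)*Z(3) = (306 + 67)*(-26 - 7*3² + 11*3) = 373*(-26 - 7*9 + 33) = 373*(-26 - 63 + 33) = 373*(-56) = -20888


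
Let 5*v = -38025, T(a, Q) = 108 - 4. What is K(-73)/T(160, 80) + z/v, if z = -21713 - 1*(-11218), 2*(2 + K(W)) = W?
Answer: 24575/24336 ≈ 1.0098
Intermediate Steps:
T(a, Q) = 104
v = -7605 (v = (⅕)*(-38025) = -7605)
K(W) = -2 + W/2
z = -10495 (z = -21713 + 11218 = -10495)
K(-73)/T(160, 80) + z/v = (-2 + (½)*(-73))/104 - 10495/(-7605) = (-2 - 73/2)*(1/104) - 10495*(-1/7605) = -77/2*1/104 + 2099/1521 = -77/208 + 2099/1521 = 24575/24336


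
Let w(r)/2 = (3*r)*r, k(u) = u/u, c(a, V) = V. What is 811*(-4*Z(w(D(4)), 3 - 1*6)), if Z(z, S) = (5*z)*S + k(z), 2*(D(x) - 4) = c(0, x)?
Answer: 10507316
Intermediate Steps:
D(x) = 4 + x/2
k(u) = 1
w(r) = 6*r² (w(r) = 2*((3*r)*r) = 2*(3*r²) = 6*r²)
Z(z, S) = 1 + 5*S*z (Z(z, S) = (5*z)*S + 1 = 5*S*z + 1 = 1 + 5*S*z)
811*(-4*Z(w(D(4)), 3 - 1*6)) = 811*(-4*(1 + 5*(3 - 1*6)*(6*(4 + (½)*4)²))) = 811*(-4*(1 + 5*(3 - 6)*(6*(4 + 2)²))) = 811*(-4*(1 + 5*(-3)*(6*6²))) = 811*(-4*(1 + 5*(-3)*(6*36))) = 811*(-4*(1 + 5*(-3)*216)) = 811*(-4*(1 - 3240)) = 811*(-4*(-3239)) = 811*12956 = 10507316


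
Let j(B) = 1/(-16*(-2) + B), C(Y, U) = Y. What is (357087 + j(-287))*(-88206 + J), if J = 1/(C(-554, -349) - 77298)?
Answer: -156322728245931848/4963065 ≈ -3.1497e+10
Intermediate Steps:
j(B) = 1/(32 + B)
J = -1/77852 (J = 1/(-554 - 77298) = 1/(-77852) = -1/77852 ≈ -1.2845e-5)
(357087 + j(-287))*(-88206 + J) = (357087 + 1/(32 - 287))*(-88206 - 1/77852) = (357087 + 1/(-255))*(-6867013513/77852) = (357087 - 1/255)*(-6867013513/77852) = (91057184/255)*(-6867013513/77852) = -156322728245931848/4963065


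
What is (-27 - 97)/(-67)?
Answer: 124/67 ≈ 1.8507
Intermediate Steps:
(-27 - 97)/(-67) = -124*(-1/67) = 124/67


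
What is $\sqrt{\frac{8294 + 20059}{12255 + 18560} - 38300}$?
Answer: $\frac{i \sqrt{36367436119805}}{30815} \approx 195.7 i$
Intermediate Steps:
$\sqrt{\frac{8294 + 20059}{12255 + 18560} - 38300} = \sqrt{\frac{28353}{30815} - 38300} = \sqrt{- \frac{1180186147}{30815}} = \frac{i \sqrt{36367436119805}}{30815}$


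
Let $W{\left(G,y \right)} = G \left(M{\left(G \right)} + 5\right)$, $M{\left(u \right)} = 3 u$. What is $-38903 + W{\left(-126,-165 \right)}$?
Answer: $8095$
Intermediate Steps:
$W{\left(G,y \right)} = G \left(5 + 3 G\right)$ ($W{\left(G,y \right)} = G \left(3 G + 5\right) = G \left(5 + 3 G\right)$)
$-38903 + W{\left(-126,-165 \right)} = -38903 - 126 \left(5 + 3 \left(-126\right)\right) = -38903 - 126 \left(5 - 378\right) = -38903 - -46998 = -38903 + 46998 = 8095$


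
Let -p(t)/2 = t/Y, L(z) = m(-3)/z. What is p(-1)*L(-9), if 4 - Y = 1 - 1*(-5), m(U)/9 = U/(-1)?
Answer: 3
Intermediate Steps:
m(U) = -9*U (m(U) = 9*(U/(-1)) = 9*(U*(-1)) = 9*(-U) = -9*U)
L(z) = 27/z (L(z) = (-9*(-3))/z = 27/z)
Y = -2 (Y = 4 - (1 - 1*(-5)) = 4 - (1 + 5) = 4 - 1*6 = 4 - 6 = -2)
p(t) = t (p(t) = -2*t/(-2) = -2*t*(-1)/2 = -(-1)*t = t)
p(-1)*L(-9) = -27/(-9) = -27*(-1)/9 = -1*(-3) = 3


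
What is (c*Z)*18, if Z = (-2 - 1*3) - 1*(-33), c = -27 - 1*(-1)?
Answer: -13104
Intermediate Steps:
c = -26 (c = -27 + 1 = -26)
Z = 28 (Z = (-2 - 3) + 33 = -5 + 33 = 28)
(c*Z)*18 = -26*28*18 = -728*18 = -13104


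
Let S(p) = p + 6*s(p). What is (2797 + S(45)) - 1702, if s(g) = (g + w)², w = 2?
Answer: 14394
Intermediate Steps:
s(g) = (2 + g)² (s(g) = (g + 2)² = (2 + g)²)
S(p) = p + 6*(2 + p)²
(2797 + S(45)) - 1702 = (2797 + (45 + 6*(2 + 45)²)) - 1702 = (2797 + (45 + 6*47²)) - 1702 = (2797 + (45 + 6*2209)) - 1702 = (2797 + (45 + 13254)) - 1702 = (2797 + 13299) - 1702 = 16096 - 1702 = 14394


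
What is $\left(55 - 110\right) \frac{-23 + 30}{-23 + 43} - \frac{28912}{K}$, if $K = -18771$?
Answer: $- \frac{1329719}{75084} \approx -17.71$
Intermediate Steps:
$\left(55 - 110\right) \frac{-23 + 30}{-23 + 43} - \frac{28912}{K} = \left(55 - 110\right) \frac{-23 + 30}{-23 + 43} - \frac{28912}{-18771} = - 55 \cdot \frac{7}{20} - - \frac{28912}{18771} = - 55 \cdot 7 \cdot \frac{1}{20} + \frac{28912}{18771} = \left(-55\right) \frac{7}{20} + \frac{28912}{18771} = - \frac{77}{4} + \frac{28912}{18771} = - \frac{1329719}{75084}$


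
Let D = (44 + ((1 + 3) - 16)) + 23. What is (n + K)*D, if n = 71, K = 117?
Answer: 10340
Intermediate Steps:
D = 55 (D = (44 + (4 - 16)) + 23 = (44 - 12) + 23 = 32 + 23 = 55)
(n + K)*D = (71 + 117)*55 = 188*55 = 10340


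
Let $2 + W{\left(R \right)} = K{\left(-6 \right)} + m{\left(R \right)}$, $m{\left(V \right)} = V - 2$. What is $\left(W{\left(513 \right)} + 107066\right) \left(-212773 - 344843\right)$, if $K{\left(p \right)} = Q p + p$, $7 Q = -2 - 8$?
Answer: $- \frac{419908825488}{7} \approx -5.9987 \cdot 10^{10}$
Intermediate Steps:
$Q = - \frac{10}{7}$ ($Q = \frac{-2 - 8}{7} = \frac{1}{7} \left(-10\right) = - \frac{10}{7} \approx -1.4286$)
$K{\left(p \right)} = - \frac{3 p}{7}$ ($K{\left(p \right)} = - \frac{10 p}{7} + p = - \frac{3 p}{7}$)
$m{\left(V \right)} = -2 + V$ ($m{\left(V \right)} = V - 2 = -2 + V$)
$W{\left(R \right)} = - \frac{10}{7} + R$ ($W{\left(R \right)} = -2 + \left(\left(- \frac{3}{7}\right) \left(-6\right) + \left(-2 + R\right)\right) = -2 + \left(\frac{18}{7} + \left(-2 + R\right)\right) = -2 + \left(\frac{4}{7} + R\right) = - \frac{10}{7} + R$)
$\left(W{\left(513 \right)} + 107066\right) \left(-212773 - 344843\right) = \left(\left(- \frac{10}{7} + 513\right) + 107066\right) \left(-212773 - 344843\right) = \left(\frac{3581}{7} + 107066\right) \left(-557616\right) = \frac{753043}{7} \left(-557616\right) = - \frac{419908825488}{7}$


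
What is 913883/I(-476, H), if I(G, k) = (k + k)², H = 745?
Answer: 913883/2220100 ≈ 0.41164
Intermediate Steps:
I(G, k) = 4*k² (I(G, k) = (2*k)² = 4*k²)
913883/I(-476, H) = 913883/((4*745²)) = 913883/((4*555025)) = 913883/2220100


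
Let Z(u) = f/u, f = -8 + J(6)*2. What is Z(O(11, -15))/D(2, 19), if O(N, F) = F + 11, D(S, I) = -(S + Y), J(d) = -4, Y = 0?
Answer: -2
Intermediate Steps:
D(S, I) = -S (D(S, I) = -(S + 0) = -S)
O(N, F) = 11 + F
f = -16 (f = -8 - 4*2 = -8 - 8 = -16)
Z(u) = -16/u
Z(O(11, -15))/D(2, 19) = (-16/(11 - 15))/((-1*2)) = -16/(-4)/(-2) = -16*(-1/4)*(-1/2) = 4*(-1/2) = -2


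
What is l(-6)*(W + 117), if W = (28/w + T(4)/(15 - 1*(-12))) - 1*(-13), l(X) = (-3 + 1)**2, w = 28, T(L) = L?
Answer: 14164/27 ≈ 524.59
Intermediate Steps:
l(X) = 4 (l(X) = (-2)**2 = 4)
W = 382/27 (W = (28/28 + 4/(15 - 1*(-12))) - 1*(-13) = (28*(1/28) + 4/(15 + 12)) + 13 = (1 + 4/27) + 13 = 31/27 + 13 = 382/27 ≈ 14.148)
l(-6)*(W + 117) = 4*(382/27 + 117) = 4*(3541/27) = 14164/27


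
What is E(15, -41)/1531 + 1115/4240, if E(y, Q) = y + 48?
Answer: 394837/1298288 ≈ 0.30412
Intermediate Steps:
E(y, Q) = 48 + y
E(15, -41)/1531 + 1115/4240 = (48 + 15)/1531 + 1115/4240 = 63*(1/1531) + 1115*(1/4240) = 63/1531 + 223/848 = 394837/1298288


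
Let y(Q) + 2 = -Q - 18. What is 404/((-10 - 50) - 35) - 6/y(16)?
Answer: -2329/570 ≈ -4.0860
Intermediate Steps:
y(Q) = -20 - Q (y(Q) = -2 + (-Q - 18) = -2 + (-18 - Q) = -20 - Q)
404/((-10 - 50) - 35) - 6/y(16) = 404/((-10 - 50) - 35) - 6/(-20 - 1*16) = 404/(-60 - 35) - 6/(-20 - 16) = 404/(-95) - 6/(-36) = 404*(-1/95) - 6*(-1/36) = -404/95 + ⅙ = -2329/570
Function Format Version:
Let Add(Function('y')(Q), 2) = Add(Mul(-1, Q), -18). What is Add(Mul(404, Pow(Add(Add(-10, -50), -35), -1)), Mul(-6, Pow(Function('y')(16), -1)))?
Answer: Rational(-2329, 570) ≈ -4.0860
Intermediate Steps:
Function('y')(Q) = Add(-20, Mul(-1, Q)) (Function('y')(Q) = Add(-2, Add(Mul(-1, Q), -18)) = Add(-2, Add(-18, Mul(-1, Q))) = Add(-20, Mul(-1, Q)))
Add(Mul(404, Pow(Add(Add(-10, -50), -35), -1)), Mul(-6, Pow(Function('y')(16), -1))) = Add(Mul(404, Pow(Add(Add(-10, -50), -35), -1)), Mul(-6, Pow(Add(-20, Mul(-1, 16)), -1))) = Add(Mul(404, Pow(Add(-60, -35), -1)), Mul(-6, Pow(Add(-20, -16), -1))) = Add(Mul(404, Pow(-95, -1)), Mul(-6, Pow(-36, -1))) = Add(Mul(404, Rational(-1, 95)), Mul(-6, Rational(-1, 36))) = Add(Rational(-404, 95), Rational(1, 6)) = Rational(-2329, 570)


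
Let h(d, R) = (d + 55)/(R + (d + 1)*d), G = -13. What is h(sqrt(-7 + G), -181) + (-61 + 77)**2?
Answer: 10336741/40421 - 512*I*sqrt(5)/40421 ≈ 255.73 - 0.028324*I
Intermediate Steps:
h(d, R) = (55 + d)/(R + d*(1 + d)) (h(d, R) = (55 + d)/(R + (1 + d)*d) = (55 + d)/(R + d*(1 + d)))
h(sqrt(-7 + G), -181) + (-61 + 77)**2 = (55 + sqrt(-7 - 13))/(-181 + sqrt(-7 - 13) + (sqrt(-7 - 13))**2) + (-61 + 77)**2 = (55 + sqrt(-20))/(-181 + sqrt(-20) + (sqrt(-20))**2) + 16**2 = (55 + 2*I*sqrt(5))/(-181 + 2*I*sqrt(5) + (2*I*sqrt(5))**2) + 256 = (55 + 2*I*sqrt(5))/(-181 + 2*I*sqrt(5) - 20) + 256 = (55 + 2*I*sqrt(5))/(-201 + 2*I*sqrt(5)) + 256 = 256 + (55 + 2*I*sqrt(5))/(-201 + 2*I*sqrt(5))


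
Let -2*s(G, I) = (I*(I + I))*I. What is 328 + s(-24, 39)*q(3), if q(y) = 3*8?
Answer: -1423328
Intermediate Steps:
s(G, I) = -I³ (s(G, I) = -I*(I + I)*I/2 = -I*(2*I)*I/2 = -2*I²*I/2 = -I³)
q(y) = 24
328 + s(-24, 39)*q(3) = 328 - 1*39³*24 = 328 - 1*59319*24 = 328 - 59319*24 = 328 - 1423656 = -1423328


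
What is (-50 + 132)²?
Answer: 6724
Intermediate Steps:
(-50 + 132)² = 82² = 6724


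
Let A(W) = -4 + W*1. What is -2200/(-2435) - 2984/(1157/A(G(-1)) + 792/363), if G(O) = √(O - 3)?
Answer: 876305667864/77698154455 - 835502096*I/159544465 ≈ 11.278 - 5.2368*I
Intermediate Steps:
G(O) = √(-3 + O)
A(W) = -4 + W
-2200/(-2435) - 2984/(1157/A(G(-1)) + 792/363) = -2200/(-2435) - 2984/(1157/(-4 + √(-3 - 1)) + 792/363) = -2200*(-1/2435) - 2984/(1157/(-4 + √(-4)) + 792*(1/363)) = 440/487 - 2984/(1157/(-4 + 2*I) + 24/11) = 440/487 - 2984/(1157*((-4 - 2*I)/20) + 24/11) = 440/487 - 2984/(1157*(-4 - 2*I)/20 + 24/11) = 440/487 - 2984/(24/11 + 1157*(-4 - 2*I)/20)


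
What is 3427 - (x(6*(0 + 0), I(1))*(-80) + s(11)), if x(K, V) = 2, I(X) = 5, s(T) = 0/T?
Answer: 3587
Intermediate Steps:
s(T) = 0
3427 - (x(6*(0 + 0), I(1))*(-80) + s(11)) = 3427 - (2*(-80) + 0) = 3427 - (-160 + 0) = 3427 - 1*(-160) = 3427 + 160 = 3587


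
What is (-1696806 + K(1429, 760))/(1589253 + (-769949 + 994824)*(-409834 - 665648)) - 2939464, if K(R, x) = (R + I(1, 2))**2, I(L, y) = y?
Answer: -236967266913821521/80615808499 ≈ -2.9395e+6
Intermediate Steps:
K(R, x) = (2 + R)**2 (K(R, x) = (R + 2)**2 = (2 + R)**2)
(-1696806 + K(1429, 760))/(1589253 + (-769949 + 994824)*(-409834 - 665648)) - 2939464 = (-1696806 + (2 + 1429)**2)/(1589253 + (-769949 + 994824)*(-409834 - 665648)) - 2939464 = (-1696806 + 1431**2)/(1589253 + 224875*(-1075482)) - 2939464 = (-1696806 + 2047761)/(1589253 - 241849014750) - 2939464 = 350955/(-241847425497) - 2939464 = 350955*(-1/241847425497) - 2939464 = -116985/80615808499 - 2939464 = -236967266913821521/80615808499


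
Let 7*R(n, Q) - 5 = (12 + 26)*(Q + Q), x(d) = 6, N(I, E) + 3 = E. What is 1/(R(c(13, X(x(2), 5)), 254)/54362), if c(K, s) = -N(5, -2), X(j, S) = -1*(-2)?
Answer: 380534/19309 ≈ 19.708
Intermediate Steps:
N(I, E) = -3 + E
X(j, S) = 2
c(K, s) = 5 (c(K, s) = -(-3 - 2) = -1*(-5) = 5)
R(n, Q) = 5/7 + 76*Q/7 (R(n, Q) = 5/7 + ((12 + 26)*(Q + Q))/7 = 5/7 + (38*(2*Q))/7 = 5/7 + (76*Q)/7 = 5/7 + 76*Q/7)
1/(R(c(13, X(x(2), 5)), 254)/54362) = 1/((5/7 + (76/7)*254)/54362) = 1/((5/7 + 19304/7)*(1/54362)) = 1/((19309/7)*(1/54362)) = 1/(19309/380534) = 380534/19309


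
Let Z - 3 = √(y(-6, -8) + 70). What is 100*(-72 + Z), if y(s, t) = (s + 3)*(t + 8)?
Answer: -6900 + 100*√70 ≈ -6063.3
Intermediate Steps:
y(s, t) = (3 + s)*(8 + t)
Z = 3 + √70 (Z = 3 + √((24 + 3*(-8) + 8*(-6) - 6*(-8)) + 70) = 3 + √((24 - 24 - 48 + 48) + 70) = 3 + √(0 + 70) = 3 + √70 ≈ 11.367)
100*(-72 + Z) = 100*(-72 + (3 + √70)) = 100*(-69 + √70) = -6900 + 100*√70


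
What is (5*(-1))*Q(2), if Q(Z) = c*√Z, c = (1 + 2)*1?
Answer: -15*√2 ≈ -21.213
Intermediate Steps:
c = 3 (c = 3*1 = 3)
Q(Z) = 3*√Z
(5*(-1))*Q(2) = (5*(-1))*(3*√2) = -15*√2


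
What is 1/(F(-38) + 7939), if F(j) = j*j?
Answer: 1/9383 ≈ 0.00010658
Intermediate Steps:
F(j) = j²
1/(F(-38) + 7939) = 1/((-38)² + 7939) = 1/(1444 + 7939) = 1/9383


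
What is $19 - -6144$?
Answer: $6163$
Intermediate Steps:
$19 - -6144 = 19 + 6144 = 6163$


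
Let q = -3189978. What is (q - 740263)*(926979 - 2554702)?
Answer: 6397343671243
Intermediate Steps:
(q - 740263)*(926979 - 2554702) = (-3189978 - 740263)*(926979 - 2554702) = -3930241*(-1627723) = 6397343671243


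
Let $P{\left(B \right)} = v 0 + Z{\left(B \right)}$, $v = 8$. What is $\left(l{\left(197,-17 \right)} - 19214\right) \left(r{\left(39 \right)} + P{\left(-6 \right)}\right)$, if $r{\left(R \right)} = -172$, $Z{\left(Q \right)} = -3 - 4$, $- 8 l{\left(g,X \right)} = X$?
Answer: $\frac{27511405}{8} \approx 3.4389 \cdot 10^{6}$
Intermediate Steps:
$l{\left(g,X \right)} = - \frac{X}{8}$
$Z{\left(Q \right)} = -7$ ($Z{\left(Q \right)} = -3 - 4 = -7$)
$P{\left(B \right)} = -7$ ($P{\left(B \right)} = 8 \cdot 0 - 7 = 0 - 7 = -7$)
$\left(l{\left(197,-17 \right)} - 19214\right) \left(r{\left(39 \right)} + P{\left(-6 \right)}\right) = \left(\left(- \frac{1}{8}\right) \left(-17\right) - 19214\right) \left(-172 - 7\right) = \left(\frac{17}{8} - 19214\right) \left(-179\right) = \left(- \frac{153695}{8}\right) \left(-179\right) = \frac{27511405}{8}$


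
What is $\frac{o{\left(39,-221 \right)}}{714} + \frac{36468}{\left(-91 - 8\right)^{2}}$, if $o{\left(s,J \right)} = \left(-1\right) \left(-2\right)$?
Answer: $\frac{482551}{129591} \approx 3.7236$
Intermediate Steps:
$o{\left(s,J \right)} = 2$
$\frac{o{\left(39,-221 \right)}}{714} + \frac{36468}{\left(-91 - 8\right)^{2}} = \frac{2}{714} + \frac{36468}{\left(-91 - 8\right)^{2}} = 2 \cdot \frac{1}{714} + \frac{36468}{\left(-99\right)^{2}} = \frac{1}{357} + \frac{36468}{9801} = \frac{1}{357} + 36468 \cdot \frac{1}{9801} = \frac{1}{357} + \frac{4052}{1089} = \frac{482551}{129591}$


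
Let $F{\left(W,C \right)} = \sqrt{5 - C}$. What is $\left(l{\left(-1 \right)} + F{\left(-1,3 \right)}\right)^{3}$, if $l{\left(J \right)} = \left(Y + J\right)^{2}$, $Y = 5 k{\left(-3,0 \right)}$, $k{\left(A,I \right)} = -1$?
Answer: $\left(36 + \sqrt{2}\right)^{3} \approx 52373.0$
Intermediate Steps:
$Y = -5$ ($Y = 5 \left(-1\right) = -5$)
$l{\left(J \right)} = \left(-5 + J\right)^{2}$
$\left(l{\left(-1 \right)} + F{\left(-1,3 \right)}\right)^{3} = \left(\left(-5 - 1\right)^{2} + \sqrt{5 - 3}\right)^{3} = \left(\left(-6\right)^{2} + \sqrt{5 - 3}\right)^{3} = \left(36 + \sqrt{2}\right)^{3}$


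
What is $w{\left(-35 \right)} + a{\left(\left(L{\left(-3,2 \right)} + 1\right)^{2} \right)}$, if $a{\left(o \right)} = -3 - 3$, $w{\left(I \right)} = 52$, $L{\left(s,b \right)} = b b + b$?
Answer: $46$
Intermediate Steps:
$L{\left(s,b \right)} = b + b^{2}$ ($L{\left(s,b \right)} = b^{2} + b = b + b^{2}$)
$a{\left(o \right)} = -6$
$w{\left(-35 \right)} + a{\left(\left(L{\left(-3,2 \right)} + 1\right)^{2} \right)} = 52 - 6 = 46$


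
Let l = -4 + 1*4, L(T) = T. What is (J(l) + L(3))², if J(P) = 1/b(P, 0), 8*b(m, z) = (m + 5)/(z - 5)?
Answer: 25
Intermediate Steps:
b(m, z) = (5 + m)/(8*(-5 + z)) (b(m, z) = ((m + 5)/(z - 5))/8 = ((5 + m)/(-5 + z))/8 = (5 + m)/(8*(-5 + z)))
l = 0 (l = -4 + 4 = 0)
J(P) = 1/(-⅛ - P/40) (J(P) = 1/((5 + P)/(8*(-5 + 0))) = 1/((⅛)*(5 + P)/(-5)) = 1/((⅛)*(-⅕)*(5 + P)) = 1/(-⅛ - P/40))
(J(l) + L(3))² = (40/(-5 - 1*0) + 3)² = (40/(-5 + 0) + 3)² = (40/(-5) + 3)² = (40*(-⅕) + 3)² = (-8 + 3)² = (-5)² = 25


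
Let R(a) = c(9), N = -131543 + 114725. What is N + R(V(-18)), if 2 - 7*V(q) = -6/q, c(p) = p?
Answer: -16809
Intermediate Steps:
V(q) = 2/7 + 6/(7*q) (V(q) = 2/7 - (-6)/(7*q) = 2/7 + 6/(7*q))
N = -16818
R(a) = 9
N + R(V(-18)) = -16818 + 9 = -16809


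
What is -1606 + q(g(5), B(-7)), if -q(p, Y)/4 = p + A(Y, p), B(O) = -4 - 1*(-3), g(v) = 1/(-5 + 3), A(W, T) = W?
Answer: -1600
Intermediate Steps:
g(v) = -1/2 (g(v) = 1/(-2) = -1/2)
B(O) = -1 (B(O) = -4 + 3 = -1)
q(p, Y) = -4*Y - 4*p (q(p, Y) = -4*(p + Y) = -4*(Y + p) = -4*Y - 4*p)
-1606 + q(g(5), B(-7)) = -1606 + (-4*(-1) - 4*(-1/2)) = -1606 + (4 + 2) = -1606 + 6 = -1600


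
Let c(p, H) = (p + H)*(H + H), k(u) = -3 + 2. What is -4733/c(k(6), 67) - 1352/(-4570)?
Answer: -4836361/20208540 ≈ -0.23932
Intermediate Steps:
k(u) = -1
c(p, H) = 2*H*(H + p) (c(p, H) = (H + p)*(2*H) = 2*H*(H + p))
-4733/c(k(6), 67) - 1352/(-4570) = -4733*1/(134*(67 - 1)) - 1352/(-4570) = -4733/(2*67*66) - 1352*(-1/4570) = -4733/8844 + 676/2285 = -4836361/20208540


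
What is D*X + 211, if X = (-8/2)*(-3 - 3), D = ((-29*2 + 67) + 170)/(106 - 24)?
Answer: 10799/41 ≈ 263.39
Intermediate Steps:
D = 179/82 (D = ((-58 + 67) + 170)/82 = (9 + 170)*(1/82) = 179*(1/82) = 179/82 ≈ 2.1829)
X = 24 (X = -8*½*(-6) = -4*(-6) = 24)
D*X + 211 = (179/82)*24 + 211 = 2148/41 + 211 = 10799/41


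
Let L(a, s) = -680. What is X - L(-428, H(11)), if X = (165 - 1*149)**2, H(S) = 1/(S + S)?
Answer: 936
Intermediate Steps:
H(S) = 1/(2*S)
X = 256 (X = (165 - 149)**2 = 16**2 = 256)
X - L(-428, H(11)) = 256 - 1*(-680) = 256 + 680 = 936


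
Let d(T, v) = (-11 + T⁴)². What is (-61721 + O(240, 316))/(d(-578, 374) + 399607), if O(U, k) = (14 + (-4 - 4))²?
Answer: -61685/12457265117715252111632 ≈ -4.9517e-18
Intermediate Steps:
O(U, k) = 36 (O(U, k) = (14 - 8)² = 6² = 36)
(-61721 + O(240, 316))/(d(-578, 374) + 399607) = (-61721 + 36)/((-11 + (-578)⁴)² + 399607) = -61685/((-11 + 111612119056)² + 399607) = -61685/(111612119045² + 399607) = -61685/(12457265117715251712025 + 399607) = -61685/12457265117715252111632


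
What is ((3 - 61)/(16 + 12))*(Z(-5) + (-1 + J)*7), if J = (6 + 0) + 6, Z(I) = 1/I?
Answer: -5568/35 ≈ -159.09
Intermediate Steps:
J = 12 (J = 6 + 6 = 12)
((3 - 61)/(16 + 12))*(Z(-5) + (-1 + J)*7) = ((3 - 61)/(16 + 12))*(1/(-5) + (-1 + 12)*7) = (-58/28)*(-⅕ + 11*7) = (-58*1/28)*(-⅕ + 77) = -29/14*384/5 = -5568/35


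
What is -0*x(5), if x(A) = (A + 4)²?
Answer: 0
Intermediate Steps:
x(A) = (4 + A)²
-0*x(5) = -0*(4 + 5)² = -0*9² = -0*81 = -1*0 = 0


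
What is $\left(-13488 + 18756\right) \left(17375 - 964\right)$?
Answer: $86453148$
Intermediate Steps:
$\left(-13488 + 18756\right) \left(17375 - 964\right) = 5268 \cdot 16411 = 86453148$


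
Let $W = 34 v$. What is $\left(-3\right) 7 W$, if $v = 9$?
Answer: $-6426$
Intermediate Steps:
$W = 306$ ($W = 34 \cdot 9 = 306$)
$\left(-3\right) 7 W = \left(-3\right) 7 \cdot 306 = \left(-21\right) 306 = -6426$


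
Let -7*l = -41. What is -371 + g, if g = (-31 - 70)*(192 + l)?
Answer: -142482/7 ≈ -20355.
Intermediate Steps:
l = 41/7 (l = -⅐*(-41) = 41/7 ≈ 5.8571)
g = -139885/7 (g = (-31 - 70)*(192 + 41/7) = -101*1385/7 = -139885/7 ≈ -19984.)
-371 + g = -371 - 139885/7 = -142482/7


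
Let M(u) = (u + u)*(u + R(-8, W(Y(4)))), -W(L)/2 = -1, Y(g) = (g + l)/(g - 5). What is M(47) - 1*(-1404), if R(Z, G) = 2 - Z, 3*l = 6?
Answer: 6762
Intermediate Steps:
l = 2 (l = (1/3)*6 = 2)
Y(g) = (2 + g)/(-5 + g) (Y(g) = (g + 2)/(g - 5) = (2 + g)/(-5 + g))
W(L) = 2 (W(L) = -2*(-1) = 2)
M(u) = 2*u*(10 + u) (M(u) = (u + u)*(u + (2 - 1*(-8))) = (2*u)*(u + (2 + 8)) = (2*u)*(u + 10) = (2*u)*(10 + u) = 2*u*(10 + u))
M(47) - 1*(-1404) = 2*47*(10 + 47) - 1*(-1404) = 2*47*57 + 1404 = 5358 + 1404 = 6762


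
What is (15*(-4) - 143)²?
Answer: 41209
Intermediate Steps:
(15*(-4) - 143)² = (-60 - 143)² = (-203)² = 41209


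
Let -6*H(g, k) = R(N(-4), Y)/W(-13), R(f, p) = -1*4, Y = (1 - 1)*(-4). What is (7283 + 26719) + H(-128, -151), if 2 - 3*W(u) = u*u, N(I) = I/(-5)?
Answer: 5678332/167 ≈ 34002.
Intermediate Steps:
N(I) = -I/5 (N(I) = I*(-⅕) = -I/5)
Y = 0 (Y = 0*(-4) = 0)
W(u) = ⅔ - u²/3 (W(u) = ⅔ - u*u/3 = ⅔ - u²/3)
R(f, p) = -4
H(g, k) = -2/167 (H(g, k) = -(-2)/(3*(⅔ - ⅓*(-13)²)) = -(-2)/(3*(⅔ - ⅓*169)) = -(-2)/(3*(⅔ - 169/3)) = -(-2)/(3*(-167/3)) = -(-2)*(-3)/(3*167) = -⅙*12/167 = -2/167)
(7283 + 26719) + H(-128, -151) = (7283 + 26719) - 2/167 = 34002 - 2/167 = 5678332/167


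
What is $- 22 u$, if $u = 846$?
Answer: $-18612$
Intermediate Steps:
$- 22 u = \left(-22\right) 846 = -18612$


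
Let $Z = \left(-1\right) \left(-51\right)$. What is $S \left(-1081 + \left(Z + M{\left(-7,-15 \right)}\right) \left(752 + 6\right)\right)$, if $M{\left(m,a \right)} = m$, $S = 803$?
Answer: $25913613$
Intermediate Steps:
$Z = 51$
$S \left(-1081 + \left(Z + M{\left(-7,-15 \right)}\right) \left(752 + 6\right)\right) = 803 \left(-1081 + \left(51 - 7\right) \left(752 + 6\right)\right) = 803 \left(-1081 + 44 \cdot 758\right) = 803 \left(-1081 + 33352\right) = 803 \cdot 32271 = 25913613$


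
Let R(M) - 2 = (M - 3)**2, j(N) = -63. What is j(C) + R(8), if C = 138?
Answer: -36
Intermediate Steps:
R(M) = 2 + (-3 + M)**2 (R(M) = 2 + (M - 3)**2 = 2 + (-3 + M)**2)
j(C) + R(8) = -63 + (2 + (-3 + 8)**2) = -63 + (2 + 5**2) = -63 + (2 + 25) = -63 + 27 = -36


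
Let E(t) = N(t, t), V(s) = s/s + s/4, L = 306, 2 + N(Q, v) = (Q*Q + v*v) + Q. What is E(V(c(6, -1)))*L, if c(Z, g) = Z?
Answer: 3978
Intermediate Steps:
N(Q, v) = -2 + Q + Q² + v² (N(Q, v) = -2 + ((Q*Q + v*v) + Q) = -2 + ((Q² + v²) + Q) = -2 + (Q + Q² + v²) = -2 + Q + Q² + v²)
V(s) = 1 + s/4 (V(s) = 1 + s*(¼) = 1 + s/4)
E(t) = -2 + t + 2*t² (E(t) = -2 + t + t² + t² = -2 + t + 2*t²)
E(V(c(6, -1)))*L = (-2 + (1 + (¼)*6) + 2*(1 + (¼)*6)²)*306 = (-2 + (1 + 3/2) + 2*(1 + 3/2)²)*306 = (-2 + 5/2 + 2*(5/2)²)*306 = (-2 + 5/2 + 2*(25/4))*306 = (-2 + 5/2 + 25/2)*306 = 13*306 = 3978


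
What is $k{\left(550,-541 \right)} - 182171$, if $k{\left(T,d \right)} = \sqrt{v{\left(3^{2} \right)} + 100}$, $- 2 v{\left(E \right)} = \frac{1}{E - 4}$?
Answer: $-182171 + \frac{3 \sqrt{1110}}{10} \approx -1.8216 \cdot 10^{5}$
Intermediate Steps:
$v{\left(E \right)} = - \frac{1}{2 \left(-4 + E\right)}$ ($v{\left(E \right)} = - \frac{1}{2 \left(E - 4\right)} = - \frac{1}{2 \left(-4 + E\right)}$)
$k{\left(T,d \right)} = \frac{3 \sqrt{1110}}{10}$ ($k{\left(T,d \right)} = \sqrt{- \frac{1}{-8 + 2 \cdot 3^{2}} + 100} = \sqrt{- \frac{1}{-8 + 2 \cdot 9} + 100} = \sqrt{- \frac{1}{-8 + 18} + 100} = \sqrt{- \frac{1}{10} + 100} = \sqrt{\frac{999}{10}} = \frac{3 \sqrt{1110}}{10}$)
$k{\left(550,-541 \right)} - 182171 = \frac{3 \sqrt{1110}}{10} - 182171 = -182171 + \frac{3 \sqrt{1110}}{10}$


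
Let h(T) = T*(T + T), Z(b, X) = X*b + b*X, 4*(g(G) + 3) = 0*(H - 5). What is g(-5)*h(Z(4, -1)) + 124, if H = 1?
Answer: -260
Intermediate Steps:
g(G) = -3 (g(G) = -3 + (0*(1 - 5))/4 = -3 + (0*(-4))/4 = -3 + (1/4)*0 = -3 + 0 = -3)
Z(b, X) = 2*X*b (Z(b, X) = X*b + X*b = 2*X*b)
h(T) = 2*T**2 (h(T) = T*(2*T) = 2*T**2)
g(-5)*h(Z(4, -1)) + 124 = -6*(2*(-1)*4)**2 + 124 = -6*(-8)**2 + 124 = -6*64 + 124 = -3*128 + 124 = -384 + 124 = -260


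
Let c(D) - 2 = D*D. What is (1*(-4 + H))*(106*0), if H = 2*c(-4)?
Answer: 0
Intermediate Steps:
c(D) = 2 + D² (c(D) = 2 + D*D = 2 + D²)
H = 36 (H = 2*(2 + (-4)²) = 2*(2 + 16) = 2*18 = 36)
(1*(-4 + H))*(106*0) = (1*(-4 + 36))*(106*0) = (1*32)*0 = 32*0 = 0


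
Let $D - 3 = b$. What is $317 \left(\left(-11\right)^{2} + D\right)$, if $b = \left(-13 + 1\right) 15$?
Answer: $-17752$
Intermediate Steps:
$b = -180$ ($b = \left(-12\right) 15 = -180$)
$D = -177$ ($D = 3 - 180 = -177$)
$317 \left(\left(-11\right)^{2} + D\right) = 317 \left(\left(-11\right)^{2} - 177\right) = 317 \left(121 - 177\right) = 317 \left(-56\right) = -17752$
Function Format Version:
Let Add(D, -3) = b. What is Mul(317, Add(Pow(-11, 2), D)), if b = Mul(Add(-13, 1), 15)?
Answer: -17752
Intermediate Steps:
b = -180 (b = Mul(-12, 15) = -180)
D = -177 (D = Add(3, -180) = -177)
Mul(317, Add(Pow(-11, 2), D)) = Mul(317, Add(Pow(-11, 2), -177)) = Mul(317, Add(121, -177)) = Mul(317, -56) = -17752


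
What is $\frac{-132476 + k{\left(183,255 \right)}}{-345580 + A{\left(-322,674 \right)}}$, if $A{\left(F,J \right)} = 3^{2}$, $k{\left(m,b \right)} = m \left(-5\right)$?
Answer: $\frac{133391}{345571} \approx 0.386$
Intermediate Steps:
$k{\left(m,b \right)} = - 5 m$
$A{\left(F,J \right)} = 9$
$\frac{-132476 + k{\left(183,255 \right)}}{-345580 + A{\left(-322,674 \right)}} = \frac{-132476 - 915}{-345580 + 9} = \frac{-132476 - 915}{-345571} = \left(-133391\right) \left(- \frac{1}{345571}\right) = \frac{133391}{345571}$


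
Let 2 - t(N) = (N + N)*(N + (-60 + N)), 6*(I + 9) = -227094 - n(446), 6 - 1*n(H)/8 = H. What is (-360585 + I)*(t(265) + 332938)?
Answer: -100068824960/3 ≈ -3.3356e+10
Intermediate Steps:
n(H) = 48 - 8*H
I = -111814/3 (I = -9 + (-227094 - (48 - 8*446))/6 = -9 + (-227094 - (48 - 3568))/6 = -9 + (-227094 - 1*(-3520))/6 = -9 + (-227094 + 3520)/6 = -9 + (1/6)*(-223574) = -9 - 111787/3 = -111814/3 ≈ -37271.)
t(N) = 2 - 2*N*(-60 + 2*N) (t(N) = 2 - (N + N)*(N + (-60 + N)) = 2 - 2*N*(-60 + 2*N))
(-360585 + I)*(t(265) + 332938) = (-360585 - 111814/3)*((2 - 4*265**2 + 120*265) + 332938) = -1193569*((2 - 4*70225 + 31800) + 332938)/3 = -1193569*((2 - 280900 + 31800) + 332938)/3 = -1193569*(-249098 + 332938)/3 = -1193569/3*83840 = -100068824960/3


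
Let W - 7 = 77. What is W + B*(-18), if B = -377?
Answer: 6870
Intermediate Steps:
W = 84 (W = 7 + 77 = 84)
W + B*(-18) = 84 - 377*(-18) = 84 + 6786 = 6870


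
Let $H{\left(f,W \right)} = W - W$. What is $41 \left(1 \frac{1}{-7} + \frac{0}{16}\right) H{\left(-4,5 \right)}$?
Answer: $0$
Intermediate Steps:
$H{\left(f,W \right)} = 0$
$41 \left(1 \frac{1}{-7} + \frac{0}{16}\right) H{\left(-4,5 \right)} = 41 \left(1 \frac{1}{-7} + \frac{0}{16}\right) 0 = 41 \left(1 \left(- \frac{1}{7}\right) + 0 \cdot \frac{1}{16}\right) 0 = 41 \left(- \frac{1}{7} + 0\right) 0 = 41 \left(- \frac{1}{7}\right) 0 = \left(- \frac{41}{7}\right) 0 = 0$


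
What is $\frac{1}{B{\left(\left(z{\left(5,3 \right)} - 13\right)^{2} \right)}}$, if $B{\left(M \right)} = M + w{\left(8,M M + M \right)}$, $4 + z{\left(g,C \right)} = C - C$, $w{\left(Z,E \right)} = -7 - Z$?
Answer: $\frac{1}{274} \approx 0.0036496$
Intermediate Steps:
$z{\left(g,C \right)} = -4$ ($z{\left(g,C \right)} = -4 + \left(C - C\right) = -4 + 0 = -4$)
$B{\left(M \right)} = -15 + M$ ($B{\left(M \right)} = M - 15 = -15 + M$)
$\frac{1}{B{\left(\left(z{\left(5,3 \right)} - 13\right)^{2} \right)}} = \frac{1}{-15 + \left(-4 - 13\right)^{2}} = \frac{1}{-15 + \left(-17\right)^{2}} = \frac{1}{-15 + 289} = \frac{1}{274}$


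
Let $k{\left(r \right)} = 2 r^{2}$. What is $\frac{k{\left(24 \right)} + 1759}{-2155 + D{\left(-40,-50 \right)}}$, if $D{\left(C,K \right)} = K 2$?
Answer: $- \frac{71}{55} \approx -1.2909$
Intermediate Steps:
$D{\left(C,K \right)} = 2 K$
$\frac{k{\left(24 \right)} + 1759}{-2155 + D{\left(-40,-50 \right)}} = \frac{2 \cdot 24^{2} + 1759}{-2155 + 2 \left(-50\right)} = \frac{2 \cdot 576 + 1759}{-2155 - 100} = \frac{1152 + 1759}{-2255} = 2911 \left(- \frac{1}{2255}\right) = - \frac{71}{55}$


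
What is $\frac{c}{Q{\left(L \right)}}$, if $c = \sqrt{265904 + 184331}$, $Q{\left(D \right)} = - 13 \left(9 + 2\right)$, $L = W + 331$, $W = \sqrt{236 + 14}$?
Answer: $- \frac{\sqrt{450235}}{143} \approx -4.6923$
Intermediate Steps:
$W = 5 \sqrt{10}$ ($W = \sqrt{250} = 5 \sqrt{10} \approx 15.811$)
$L = 331 + 5 \sqrt{10}$ ($L = 5 \sqrt{10} + 331 = 331 + 5 \sqrt{10} \approx 346.81$)
$Q{\left(D \right)} = -143$ ($Q{\left(D \right)} = \left(-13\right) 11 = -143$)
$c = \sqrt{450235} \approx 671.0$
$\frac{c}{Q{\left(L \right)}} = \frac{\sqrt{450235}}{-143} = \sqrt{450235} \left(- \frac{1}{143}\right) = - \frac{\sqrt{450235}}{143}$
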